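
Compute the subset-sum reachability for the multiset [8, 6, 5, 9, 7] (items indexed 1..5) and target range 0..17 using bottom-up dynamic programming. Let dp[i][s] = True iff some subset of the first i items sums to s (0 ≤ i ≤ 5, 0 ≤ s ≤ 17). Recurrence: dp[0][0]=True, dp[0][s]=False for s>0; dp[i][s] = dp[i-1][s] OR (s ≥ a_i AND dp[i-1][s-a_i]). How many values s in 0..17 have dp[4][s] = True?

10

i\s   0   1   2   3   4   5   6   7   8   9  10  11  12  13  14  15  16  17
  0   T   F   F   F   F   F   F   F   F   F   F   F   F   F   F   F   F   F
  1   T   F   F   F   F   F   F   F   T   F   F   F   F   F   F   F   F   F
  2   T   F   F   F   F   F   T   F   T   F   F   F   F   F   T   F   F   F
  3   T   F   F   F   F   T   T   F   T   F   F   T   F   T   T   F   F   F
  4   T   F   F   F   F   T   T   F   T   T   F   T   F   T   T   T   F   T
  5   T   F   F   F   F   T   T   T   T   T   F   T   T   T   T   T   T   T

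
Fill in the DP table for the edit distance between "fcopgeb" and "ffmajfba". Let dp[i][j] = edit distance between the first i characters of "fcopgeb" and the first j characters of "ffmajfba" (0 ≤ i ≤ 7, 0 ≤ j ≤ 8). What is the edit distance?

   ''  f  f  m  a  j  f  b  a
''  0  1  2  3  4  5  6  7  8
 f  1  0  1  2  3  4  5  6  7
 c  2  1  1  2  3  4  5  6  7
 o  3  2  2  2  3  4  5  6  7
 p  4  3  3  3  3  4  5  6  7
 g  5  4  4  4  4  4  5  6  7
 e  6  5  5  5  5  5  5  6  7
 b  7  6  6  6  6  6  6  5  6

6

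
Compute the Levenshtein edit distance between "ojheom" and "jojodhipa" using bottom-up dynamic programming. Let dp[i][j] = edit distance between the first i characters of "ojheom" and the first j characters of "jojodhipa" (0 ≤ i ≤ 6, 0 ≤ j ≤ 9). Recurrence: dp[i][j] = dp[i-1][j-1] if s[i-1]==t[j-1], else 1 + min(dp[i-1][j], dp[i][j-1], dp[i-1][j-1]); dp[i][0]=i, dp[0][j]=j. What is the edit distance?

   ''  j  o  j  o  d  h  i  p  a
''  0  1  2  3  4  5  6  7  8  9
 o  1  1  1  2  3  4  5  6  7  8
 j  2  1  2  1  2  3  4  5  6  7
 h  3  2  2  2  2  3  3  4  5  6
 e  4  3  3  3  3  3  4  4  5  6
 o  5  4  3  4  3  4  4  5  5  6
 m  6  5  4  4  4  4  5  5  6  6

6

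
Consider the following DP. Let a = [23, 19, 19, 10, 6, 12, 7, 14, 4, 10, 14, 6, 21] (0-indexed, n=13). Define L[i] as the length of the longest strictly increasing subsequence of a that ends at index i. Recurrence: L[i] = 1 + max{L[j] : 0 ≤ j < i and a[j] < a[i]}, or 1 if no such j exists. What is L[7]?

3

   i    0    1    2    3    4    5    6    7    8    9   10   11   12
a[i]   23   19   19   10    6   12    7   14    4   10   14    6   21
L[i]    1    1    1    1    1    2    2    3    1    3    4    2    5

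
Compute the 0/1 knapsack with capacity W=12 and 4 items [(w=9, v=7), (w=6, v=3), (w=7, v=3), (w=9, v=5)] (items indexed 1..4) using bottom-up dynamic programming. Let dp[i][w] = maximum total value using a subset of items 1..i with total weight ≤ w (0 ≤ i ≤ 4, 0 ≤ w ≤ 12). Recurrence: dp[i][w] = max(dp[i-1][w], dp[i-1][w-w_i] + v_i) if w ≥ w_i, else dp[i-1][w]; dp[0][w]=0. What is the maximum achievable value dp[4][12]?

i\w   0   1   2   3   4   5   6   7   8   9  10  11  12
  0   0   0   0   0   0   0   0   0   0   0   0   0   0
  1   0   0   0   0   0   0   0   0   0   7   7   7   7
  2   0   0   0   0   0   0   3   3   3   7   7   7   7
  3   0   0   0   0   0   0   3   3   3   7   7   7   7
  4   0   0   0   0   0   0   3   3   3   7   7   7   7

7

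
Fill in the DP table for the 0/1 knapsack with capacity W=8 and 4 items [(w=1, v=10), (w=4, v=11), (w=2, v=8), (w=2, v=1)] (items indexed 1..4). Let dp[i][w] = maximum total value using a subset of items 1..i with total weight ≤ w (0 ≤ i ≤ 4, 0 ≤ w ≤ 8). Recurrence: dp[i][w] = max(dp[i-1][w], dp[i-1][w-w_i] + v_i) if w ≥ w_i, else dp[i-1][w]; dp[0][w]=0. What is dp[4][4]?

18

i\w   0   1   2   3   4   5   6   7   8
  0   0   0   0   0   0   0   0   0   0
  1   0  10  10  10  10  10  10  10  10
  2   0  10  10  10  11  21  21  21  21
  3   0  10  10  18  18  21  21  29  29
  4   0  10  10  18  18  21  21  29  29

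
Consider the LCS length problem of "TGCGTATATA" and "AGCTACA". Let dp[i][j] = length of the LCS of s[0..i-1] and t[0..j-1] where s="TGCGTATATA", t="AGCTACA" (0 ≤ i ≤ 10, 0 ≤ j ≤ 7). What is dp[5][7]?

3

   ''  A  G  C  T  A  C  A
''  0  0  0  0  0  0  0  0
 T  0  0  0  0  1  1  1  1
 G  0  0  1  1  1  1  1  1
 C  0  0  1  2  2  2  2  2
 G  0  0  1  2  2  2  2  2
 T  0  0  1  2  3  3  3  3
 A  0  1  1  2  3  4  4  4
 T  0  1  1  2  3  4  4  4
 A  0  1  1  2  3  4  4  5
 T  0  1  1  2  3  4  4  5
 A  0  1  1  2  3  4  4  5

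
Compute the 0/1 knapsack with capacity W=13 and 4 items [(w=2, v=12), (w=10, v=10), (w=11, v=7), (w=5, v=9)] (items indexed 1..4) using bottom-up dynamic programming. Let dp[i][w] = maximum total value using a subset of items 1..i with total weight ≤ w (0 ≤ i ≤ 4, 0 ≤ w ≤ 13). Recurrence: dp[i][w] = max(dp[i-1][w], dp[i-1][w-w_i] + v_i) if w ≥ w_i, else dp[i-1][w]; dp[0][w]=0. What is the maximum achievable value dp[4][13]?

22

i\w   0   1   2   3   4   5   6   7   8   9  10  11  12  13
  0   0   0   0   0   0   0   0   0   0   0   0   0   0   0
  1   0   0  12  12  12  12  12  12  12  12  12  12  12  12
  2   0   0  12  12  12  12  12  12  12  12  12  12  22  22
  3   0   0  12  12  12  12  12  12  12  12  12  12  22  22
  4   0   0  12  12  12  12  12  21  21  21  21  21  22  22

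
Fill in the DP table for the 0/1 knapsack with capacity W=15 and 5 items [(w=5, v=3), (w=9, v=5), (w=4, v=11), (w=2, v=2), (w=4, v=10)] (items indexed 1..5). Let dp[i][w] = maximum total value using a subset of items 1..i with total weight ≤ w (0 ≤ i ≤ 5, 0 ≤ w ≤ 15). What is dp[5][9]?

i\w   0   1   2   3   4   5   6   7   8   9  10  11  12  13  14  15
  0   0   0   0   0   0   0   0   0   0   0   0   0   0   0   0   0
  1   0   0   0   0   0   3   3   3   3   3   3   3   3   3   3   3
  2   0   0   0   0   0   3   3   3   3   5   5   5   5   5   8   8
  3   0   0   0   0  11  11  11  11  11  14  14  14  14  16  16  16
  4   0   0   2   2  11  11  13  13  13  14  14  16  16  16  16  18
  5   0   0   2   2  11  11  13  13  21  21  23  23  23  24  24  26

21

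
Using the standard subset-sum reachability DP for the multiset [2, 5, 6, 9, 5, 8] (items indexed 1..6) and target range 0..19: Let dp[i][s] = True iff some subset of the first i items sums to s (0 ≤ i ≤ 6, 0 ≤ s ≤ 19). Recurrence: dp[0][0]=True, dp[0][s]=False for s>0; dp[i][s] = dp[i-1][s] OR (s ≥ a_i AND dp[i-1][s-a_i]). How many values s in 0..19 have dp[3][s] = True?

8

i\s   0   1   2   3   4   5   6   7   8   9  10  11  12  13  14  15  16  17  18  19
  0   T   F   F   F   F   F   F   F   F   F   F   F   F   F   F   F   F   F   F   F
  1   T   F   T   F   F   F   F   F   F   F   F   F   F   F   F   F   F   F   F   F
  2   T   F   T   F   F   T   F   T   F   F   F   F   F   F   F   F   F   F   F   F
  3   T   F   T   F   F   T   T   T   T   F   F   T   F   T   F   F   F   F   F   F
  4   T   F   T   F   F   T   T   T   T   T   F   T   F   T   T   T   T   T   F   F
  5   T   F   T   F   F   T   T   T   T   T   T   T   T   T   T   T   T   T   T   T
  6   T   F   T   F   F   T   T   T   T   T   T   T   T   T   T   T   T   T   T   T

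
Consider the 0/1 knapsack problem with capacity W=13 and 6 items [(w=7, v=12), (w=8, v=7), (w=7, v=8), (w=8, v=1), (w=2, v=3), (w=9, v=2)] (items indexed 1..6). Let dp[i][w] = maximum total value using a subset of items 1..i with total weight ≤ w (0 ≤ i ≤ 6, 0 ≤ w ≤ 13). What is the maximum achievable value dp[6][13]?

15

i\w   0   1   2   3   4   5   6   7   8   9  10  11  12  13
  0   0   0   0   0   0   0   0   0   0   0   0   0   0   0
  1   0   0   0   0   0   0   0  12  12  12  12  12  12  12
  2   0   0   0   0   0   0   0  12  12  12  12  12  12  12
  3   0   0   0   0   0   0   0  12  12  12  12  12  12  12
  4   0   0   0   0   0   0   0  12  12  12  12  12  12  12
  5   0   0   3   3   3   3   3  12  12  15  15  15  15  15
  6   0   0   3   3   3   3   3  12  12  15  15  15  15  15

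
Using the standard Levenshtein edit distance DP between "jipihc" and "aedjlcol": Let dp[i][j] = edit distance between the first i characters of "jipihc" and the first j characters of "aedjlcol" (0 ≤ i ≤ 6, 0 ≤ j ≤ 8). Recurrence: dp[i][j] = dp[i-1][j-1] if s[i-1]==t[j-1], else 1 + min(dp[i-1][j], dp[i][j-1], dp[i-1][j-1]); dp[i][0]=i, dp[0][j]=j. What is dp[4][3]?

4

   ''  a  e  d  j  l  c  o  l
''  0  1  2  3  4  5  6  7  8
 j  1  1  2  3  3  4  5  6  7
 i  2  2  2  3  4  4  5  6  7
 p  3  3  3  3  4  5  5  6  7
 i  4  4  4  4  4  5  6  6  7
 h  5  5  5  5  5  5  6  7  7
 c  6  6  6  6  6  6  5  6  7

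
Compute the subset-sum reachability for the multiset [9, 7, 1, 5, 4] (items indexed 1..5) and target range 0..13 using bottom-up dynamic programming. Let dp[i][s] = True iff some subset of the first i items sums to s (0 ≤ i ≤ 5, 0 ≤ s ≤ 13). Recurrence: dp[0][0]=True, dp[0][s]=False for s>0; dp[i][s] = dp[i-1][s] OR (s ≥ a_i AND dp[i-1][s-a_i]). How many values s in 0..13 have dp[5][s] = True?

i\s   0   1   2   3   4   5   6   7   8   9  10  11  12  13
  0   T   F   F   F   F   F   F   F   F   F   F   F   F   F
  1   T   F   F   F   F   F   F   F   F   T   F   F   F   F
  2   T   F   F   F   F   F   F   T   F   T   F   F   F   F
  3   T   T   F   F   F   F   F   T   T   T   T   F   F   F
  4   T   T   F   F   F   T   T   T   T   T   T   F   T   T
  5   T   T   F   F   T   T   T   T   T   T   T   T   T   T

12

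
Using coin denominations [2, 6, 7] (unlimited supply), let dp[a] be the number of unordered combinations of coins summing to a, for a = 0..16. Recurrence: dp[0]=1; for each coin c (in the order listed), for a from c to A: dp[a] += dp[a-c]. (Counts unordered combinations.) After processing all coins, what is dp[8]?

after  coin     0     1     2     3     4     5     6     7     8     9    10    11    12    13    14    15    16
          2     1     0     1     0     1     0     1     0     1     0     1     0     1     0     1     0     1
          6     1     0     1     0     1     0     2     0     2     0     2     0     3     0     3     0     3
          7     1     0     1     0     1     0     2     1     2     1     2     1     3     2     4     2     4

2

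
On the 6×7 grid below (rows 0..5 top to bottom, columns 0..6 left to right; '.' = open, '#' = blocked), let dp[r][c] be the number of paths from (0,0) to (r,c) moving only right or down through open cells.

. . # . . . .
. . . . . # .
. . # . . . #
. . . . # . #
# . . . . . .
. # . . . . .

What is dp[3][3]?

6

r\c   0   1   2   3   4   5   6
  0   1   1   0   0   0   0   0
  1   1   2   2   2   2   0   0
  2   1   3   0   2   4   4   0
  3   1   4   4   6   0   4   0
  4   0   4   8  14  14  18  18
  5   0   0   8  22  36  54  72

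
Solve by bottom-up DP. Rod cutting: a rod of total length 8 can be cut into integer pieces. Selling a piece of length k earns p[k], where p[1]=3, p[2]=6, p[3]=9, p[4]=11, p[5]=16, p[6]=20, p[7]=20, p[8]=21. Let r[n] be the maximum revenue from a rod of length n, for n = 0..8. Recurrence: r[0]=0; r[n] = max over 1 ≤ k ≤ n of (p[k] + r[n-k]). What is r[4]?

   n    0    1    2    3    4    5    6    7    8
r[n]    0    3    6    9   12   16   20   23   26

12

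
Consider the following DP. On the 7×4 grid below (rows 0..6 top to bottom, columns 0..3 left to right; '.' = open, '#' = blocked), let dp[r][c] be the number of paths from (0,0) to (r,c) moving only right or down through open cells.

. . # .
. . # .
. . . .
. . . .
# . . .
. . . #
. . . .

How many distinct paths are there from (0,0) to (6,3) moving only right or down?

r\c   0   1   2   3
  0   1   1   0   0
  1   1   2   0   0
  2   1   3   3   3
  3   1   4   7  10
  4   0   4  11  21
  5   0   4  15   0
  6   0   4  19  19

19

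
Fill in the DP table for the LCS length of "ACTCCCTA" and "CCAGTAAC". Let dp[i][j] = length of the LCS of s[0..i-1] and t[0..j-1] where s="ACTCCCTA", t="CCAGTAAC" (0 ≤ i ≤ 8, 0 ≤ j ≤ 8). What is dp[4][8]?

   ''  C  C  A  G  T  A  A  C
''  0  0  0  0  0  0  0  0  0
 A  0  0  0  1  1  1  1  1  1
 C  0  1  1  1  1  1  1  1  2
 T  0  1  1  1  1  2  2  2  2
 C  0  1  2  2  2  2  2  2  3
 C  0  1  2  2  2  2  2  2  3
 C  0  1  2  2  2  2  2  2  3
 T  0  1  2  2  2  3  3  3  3
 A  0  1  2  3  3  3  4  4  4

3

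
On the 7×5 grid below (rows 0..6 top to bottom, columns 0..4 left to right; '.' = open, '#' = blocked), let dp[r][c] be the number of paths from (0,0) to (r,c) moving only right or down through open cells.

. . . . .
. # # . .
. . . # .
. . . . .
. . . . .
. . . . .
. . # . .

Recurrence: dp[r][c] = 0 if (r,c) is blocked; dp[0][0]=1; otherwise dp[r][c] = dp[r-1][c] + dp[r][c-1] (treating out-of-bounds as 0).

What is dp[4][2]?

r\c   0   1   2   3   4
  0   1   1   1   1   1
  1   1   0   0   1   2
  2   1   1   1   0   2
  3   1   2   3   3   5
  4   1   3   6   9  14
  5   1   4  10  19  33
  6   1   5   0  19  52

6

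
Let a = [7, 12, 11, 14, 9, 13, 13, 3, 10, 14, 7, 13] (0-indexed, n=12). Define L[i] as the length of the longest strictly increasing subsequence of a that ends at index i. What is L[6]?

   i    0    1    2    3    4    5    6    7    8    9   10   11
a[i]    7   12   11   14    9   13   13    3   10   14    7   13
L[i]    1    2    2    3    2    3    3    1    3    4    2    4

3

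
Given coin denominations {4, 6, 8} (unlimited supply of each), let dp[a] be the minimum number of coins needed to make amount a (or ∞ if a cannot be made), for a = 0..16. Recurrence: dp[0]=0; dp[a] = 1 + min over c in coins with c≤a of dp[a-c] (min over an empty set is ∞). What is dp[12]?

 a  0  1  2  3  4  5  6  7  8  9 10 11 12 13 14 15 16
dp  0  -  -  -  1  -  1  -  1  -  2  -  2  -  2  -  2
(- denotes ∞ / unreachable)

2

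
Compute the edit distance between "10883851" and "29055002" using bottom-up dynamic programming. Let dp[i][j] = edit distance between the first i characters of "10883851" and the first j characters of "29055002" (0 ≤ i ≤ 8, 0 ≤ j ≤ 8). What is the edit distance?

8

   ''  2  9  0  5  5  0  0  2
''  0  1  2  3  4  5  6  7  8
 1  1  1  2  3  4  5  6  7  8
 0  2  2  2  2  3  4  5  6  7
 8  3  3  3  3  3  4  5  6  7
 8  4  4  4  4  4  4  5  6  7
 3  5  5  5  5  5  5  5  6  7
 8  6  6  6  6  6  6  6  6  7
 5  7  7  7  7  6  6  7  7  7
 1  8  8  8  8  7  7  7  8  8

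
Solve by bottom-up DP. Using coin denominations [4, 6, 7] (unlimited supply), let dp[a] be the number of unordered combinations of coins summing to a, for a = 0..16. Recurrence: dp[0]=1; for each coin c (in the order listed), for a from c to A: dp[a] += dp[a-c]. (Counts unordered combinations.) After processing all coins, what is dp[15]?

1

after  coin     0     1     2     3     4     5     6     7     8     9    10    11    12    13    14    15    16
          4     1     0     0     0     1     0     0     0     1     0     0     0     1     0     0     0     1
          6     1     0     0     0     1     0     1     0     1     0     1     0     2     0     1     0     2
          7     1     0     0     0     1     0     1     1     1     0     1     1     2     1     2     1     2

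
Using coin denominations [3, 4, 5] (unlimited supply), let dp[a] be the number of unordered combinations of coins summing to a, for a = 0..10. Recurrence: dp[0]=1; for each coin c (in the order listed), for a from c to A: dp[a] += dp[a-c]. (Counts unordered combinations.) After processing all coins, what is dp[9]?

2

after  coin     0     1     2     3     4     5     6     7     8     9    10
          3     1     0     0     1     0     0     1     0     0     1     0
          4     1     0     0     1     1     0     1     1     1     1     1
          5     1     0     0     1     1     1     1     1     2     2     2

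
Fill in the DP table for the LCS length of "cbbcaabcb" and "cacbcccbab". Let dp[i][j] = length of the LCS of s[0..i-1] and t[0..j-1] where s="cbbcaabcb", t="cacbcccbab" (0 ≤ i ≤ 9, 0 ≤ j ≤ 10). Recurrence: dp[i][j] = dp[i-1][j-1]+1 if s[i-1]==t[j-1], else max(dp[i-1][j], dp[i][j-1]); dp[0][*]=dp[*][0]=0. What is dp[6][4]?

   ''  c  a  c  b  c  c  c  b  a  b
''  0  0  0  0  0  0  0  0  0  0  0
 c  0  1  1  1  1  1  1  1  1  1  1
 b  0  1  1  1  2  2  2  2  2  2  2
 b  0  1  1  1  2  2  2  2  3  3  3
 c  0  1  1  2  2  3  3  3  3  3  3
 a  0  1  2  2  2  3  3  3  3  4  4
 a  0  1  2  2  2  3  3  3  3  4  4
 b  0  1  2  2  3  3  3  3  4  4  5
 c  0  1  2  3  3  4  4  4  4  4  5
 b  0  1  2  3  4  4  4  4  5  5  5

2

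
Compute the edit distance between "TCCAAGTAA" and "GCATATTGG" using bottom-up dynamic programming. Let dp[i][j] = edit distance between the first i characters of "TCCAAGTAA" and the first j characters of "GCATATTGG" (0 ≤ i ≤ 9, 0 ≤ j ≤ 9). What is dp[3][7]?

6

   ''  G  C  A  T  A  T  T  G  G
''  0  1  2  3  4  5  6  7  8  9
 T  1  1  2  3  3  4  5  6  7  8
 C  2  2  1  2  3  4  5  6  7  8
 C  3  3  2  2  3  4  5  6  7  8
 A  4  4  3  2  3  3  4  5  6  7
 A  5  5  4  3  3  3  4  5  6  7
 G  6  5  5  4  4  4  4  5  5  6
 T  7  6  6  5  4  5  4  4  5  6
 A  8  7  7  6  5  4  5  5  5  6
 A  9  8  8  7  6  5  5  6  6  6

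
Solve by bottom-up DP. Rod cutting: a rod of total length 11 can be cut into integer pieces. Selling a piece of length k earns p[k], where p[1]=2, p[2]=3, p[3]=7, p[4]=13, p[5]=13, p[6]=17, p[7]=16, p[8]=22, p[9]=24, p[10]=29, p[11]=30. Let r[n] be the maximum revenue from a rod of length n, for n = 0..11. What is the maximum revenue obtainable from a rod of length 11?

   n    0    1    2    3    4    5    6    7    8    9   10   11
r[n]    0    2    4    7   13   15   17   20   26   28   30   33

33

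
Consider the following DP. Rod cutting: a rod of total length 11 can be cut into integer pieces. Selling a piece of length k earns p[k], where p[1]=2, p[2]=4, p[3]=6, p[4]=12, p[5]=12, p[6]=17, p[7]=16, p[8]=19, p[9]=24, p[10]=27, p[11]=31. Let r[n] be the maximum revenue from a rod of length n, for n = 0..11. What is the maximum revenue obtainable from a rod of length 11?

31

   n    0    1    2    3    4    5    6    7    8    9   10   11
r[n]    0    2    4    6   12   14   17   19   24   26   29   31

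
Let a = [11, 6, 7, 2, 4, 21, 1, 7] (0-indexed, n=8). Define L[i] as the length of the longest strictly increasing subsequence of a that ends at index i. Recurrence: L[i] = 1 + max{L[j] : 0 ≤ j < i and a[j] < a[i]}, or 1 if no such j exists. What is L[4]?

   i    0    1    2    3    4    5    6    7
a[i]   11    6    7    2    4   21    1    7
L[i]    1    1    2    1    2    3    1    3

2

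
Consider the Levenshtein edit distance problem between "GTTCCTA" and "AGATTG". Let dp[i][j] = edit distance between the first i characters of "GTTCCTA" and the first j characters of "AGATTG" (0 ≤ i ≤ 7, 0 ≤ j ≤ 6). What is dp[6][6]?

   ''  A  G  A  T  T  G
''  0  1  2  3  4  5  6
 G  1  1  1  2  3  4  5
 T  2  2  2  2  2  3  4
 T  3  3  3  3  2  2  3
 C  4  4  4  4  3  3  3
 C  5  5  5  5  4  4  4
 T  6  6  6  6  5  4  5
 A  7  6  7  6  6  5  5

5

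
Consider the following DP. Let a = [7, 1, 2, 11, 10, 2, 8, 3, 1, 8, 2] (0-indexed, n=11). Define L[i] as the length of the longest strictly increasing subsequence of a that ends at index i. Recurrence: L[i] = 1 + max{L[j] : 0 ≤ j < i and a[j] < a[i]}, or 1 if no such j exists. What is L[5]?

   i    0    1    2    3    4    5    6    7    8    9   10
a[i]    7    1    2   11   10    2    8    3    1    8    2
L[i]    1    1    2    3    3    2    3    3    1    4    2

2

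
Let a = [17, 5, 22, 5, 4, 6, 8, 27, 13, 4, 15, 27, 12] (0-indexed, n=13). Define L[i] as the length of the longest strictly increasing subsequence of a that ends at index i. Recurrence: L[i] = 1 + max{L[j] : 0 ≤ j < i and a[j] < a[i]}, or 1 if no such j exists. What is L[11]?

   i    0    1    2    3    4    5    6    7    8    9   10   11   12
a[i]   17    5   22    5    4    6    8   27   13    4   15   27   12
L[i]    1    1    2    1    1    2    3    4    4    1    5    6    4

6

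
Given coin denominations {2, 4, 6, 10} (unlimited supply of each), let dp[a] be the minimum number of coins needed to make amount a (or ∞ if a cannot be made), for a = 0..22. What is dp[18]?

3

 a  0  1  2  3  4  5  6  7  8  9 10 11 12 13 14 15 16 17 18 19 20 21 22
dp  0  -  1  -  1  -  1  -  2  -  1  -  2  -  2  -  2  -  3  -  2  -  3
(- denotes ∞ / unreachable)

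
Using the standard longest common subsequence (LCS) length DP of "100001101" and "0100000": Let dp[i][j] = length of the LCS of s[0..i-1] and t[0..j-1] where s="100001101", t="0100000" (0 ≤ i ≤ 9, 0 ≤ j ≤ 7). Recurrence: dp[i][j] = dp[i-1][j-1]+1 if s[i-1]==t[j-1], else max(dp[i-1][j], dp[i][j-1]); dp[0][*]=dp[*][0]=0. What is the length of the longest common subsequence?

6

   ''  0  1  0  0  0  0  0
''  0  0  0  0  0  0  0  0
 1  0  0  1  1  1  1  1  1
 0  0  1  1  2  2  2  2  2
 0  0  1  1  2  3  3  3  3
 0  0  1  1  2  3  4  4  4
 0  0  1  1  2  3  4  5  5
 1  0  1  2  2  3  4  5  5
 1  0  1  2  2  3  4  5  5
 0  0  1  2  3  3  4  5  6
 1  0  1  2  3  3  4  5  6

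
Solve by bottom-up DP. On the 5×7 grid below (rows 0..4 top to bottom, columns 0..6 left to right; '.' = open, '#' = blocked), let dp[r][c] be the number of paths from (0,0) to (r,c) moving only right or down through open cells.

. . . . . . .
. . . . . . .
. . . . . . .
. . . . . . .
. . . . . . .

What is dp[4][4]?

70

r\c   0   1   2   3   4   5   6
  0   1   1   1   1   1   1   1
  1   1   2   3   4   5   6   7
  2   1   3   6  10  15  21  28
  3   1   4  10  20  35  56  84
  4   1   5  15  35  70 126 210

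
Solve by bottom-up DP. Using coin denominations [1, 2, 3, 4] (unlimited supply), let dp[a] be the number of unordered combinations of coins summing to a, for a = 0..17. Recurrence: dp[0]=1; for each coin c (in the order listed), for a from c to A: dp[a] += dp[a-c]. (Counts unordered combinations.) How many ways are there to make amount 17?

72

after  coin     0     1     2     3     4     5     6     7     8     9    10    11    12    13    14    15    16    17
          1     1     1     1     1     1     1     1     1     1     1     1     1     1     1     1     1     1     1
          2     1     1     2     2     3     3     4     4     5     5     6     6     7     7     8     8     9     9
          3     1     1     2     3     4     5     7     8    10    12    14    16    19    21    24    27    30    33
          4     1     1     2     3     5     6     9    11    15    18    23    27    34    39    47    54    64    72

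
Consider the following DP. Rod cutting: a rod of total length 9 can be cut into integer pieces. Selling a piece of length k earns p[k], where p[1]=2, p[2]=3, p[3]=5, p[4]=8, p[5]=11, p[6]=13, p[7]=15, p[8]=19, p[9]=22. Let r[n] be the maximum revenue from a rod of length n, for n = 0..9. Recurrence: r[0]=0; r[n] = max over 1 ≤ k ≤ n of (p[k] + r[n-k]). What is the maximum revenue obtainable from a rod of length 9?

   n    0    1    2    3    4    5    6    7    8    9
r[n]    0    2    4    6    8   11   13   15   19   22

22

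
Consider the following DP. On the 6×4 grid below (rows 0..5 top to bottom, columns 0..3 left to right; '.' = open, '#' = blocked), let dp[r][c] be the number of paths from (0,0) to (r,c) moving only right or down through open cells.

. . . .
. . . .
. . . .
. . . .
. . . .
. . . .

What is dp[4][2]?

r\c   0   1   2   3
  0   1   1   1   1
  1   1   2   3   4
  2   1   3   6  10
  3   1   4  10  20
  4   1   5  15  35
  5   1   6  21  56

15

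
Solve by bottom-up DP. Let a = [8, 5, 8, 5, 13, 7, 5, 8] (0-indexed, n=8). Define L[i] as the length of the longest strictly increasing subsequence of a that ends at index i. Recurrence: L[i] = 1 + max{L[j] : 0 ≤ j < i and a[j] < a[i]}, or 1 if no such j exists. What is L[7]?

   i    0    1    2    3    4    5    6    7
a[i]    8    5    8    5   13    7    5    8
L[i]    1    1    2    1    3    2    1    3

3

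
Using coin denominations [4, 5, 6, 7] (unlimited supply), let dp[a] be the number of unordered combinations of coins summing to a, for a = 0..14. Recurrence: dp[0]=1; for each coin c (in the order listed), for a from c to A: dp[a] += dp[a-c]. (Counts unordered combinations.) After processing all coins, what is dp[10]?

after  coin     0     1     2     3     4     5     6     7     8     9    10    11    12    13    14
          4     1     0     0     0     1     0     0     0     1     0     0     0     1     0     0
          5     1     0     0     0     1     1     0     0     1     1     1     0     1     1     1
          6     1     0     0     0     1     1     1     0     1     1     2     1     2     1     2
          7     1     0     0     0     1     1     1     1     1     1     2     2     3     2     3

2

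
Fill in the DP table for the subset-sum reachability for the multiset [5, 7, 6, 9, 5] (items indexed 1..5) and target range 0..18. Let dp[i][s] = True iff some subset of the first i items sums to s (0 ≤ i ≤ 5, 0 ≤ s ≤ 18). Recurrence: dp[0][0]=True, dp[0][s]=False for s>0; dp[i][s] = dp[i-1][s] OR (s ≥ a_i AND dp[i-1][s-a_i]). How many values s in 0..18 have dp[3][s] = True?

8

i\s   0   1   2   3   4   5   6   7   8   9  10  11  12  13  14  15  16  17  18
  0   T   F   F   F   F   F   F   F   F   F   F   F   F   F   F   F   F   F   F
  1   T   F   F   F   F   T   F   F   F   F   F   F   F   F   F   F   F   F   F
  2   T   F   F   F   F   T   F   T   F   F   F   F   T   F   F   F   F   F   F
  3   T   F   F   F   F   T   T   T   F   F   F   T   T   T   F   F   F   F   T
  4   T   F   F   F   F   T   T   T   F   T   F   T   T   T   T   T   T   F   T
  5   T   F   F   F   F   T   T   T   F   T   T   T   T   T   T   T   T   T   T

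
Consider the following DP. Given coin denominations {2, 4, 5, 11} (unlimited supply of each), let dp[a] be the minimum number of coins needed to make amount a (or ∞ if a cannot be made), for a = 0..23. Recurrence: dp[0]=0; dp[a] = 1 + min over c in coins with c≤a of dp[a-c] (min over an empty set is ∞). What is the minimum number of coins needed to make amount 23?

4

 a  0  1  2  3  4  5  6  7  8  9 10 11 12 13 14 15 16 17 18 19 20 21 22 23
dp  0  -  1  -  1  1  2  2  2  2  2  1  3  2  3  2  2  3  3  3  3  3  2  4
(- denotes ∞ / unreachable)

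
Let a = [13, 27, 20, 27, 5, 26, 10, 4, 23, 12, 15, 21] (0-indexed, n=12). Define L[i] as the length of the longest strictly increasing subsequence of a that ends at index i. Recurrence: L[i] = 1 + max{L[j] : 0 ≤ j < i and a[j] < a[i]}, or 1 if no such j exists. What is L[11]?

   i    0    1    2    3    4    5    6    7    8    9   10   11
a[i]   13   27   20   27    5   26   10    4   23   12   15   21
L[i]    1    2    2    3    1    3    2    1    3    3    4    5

5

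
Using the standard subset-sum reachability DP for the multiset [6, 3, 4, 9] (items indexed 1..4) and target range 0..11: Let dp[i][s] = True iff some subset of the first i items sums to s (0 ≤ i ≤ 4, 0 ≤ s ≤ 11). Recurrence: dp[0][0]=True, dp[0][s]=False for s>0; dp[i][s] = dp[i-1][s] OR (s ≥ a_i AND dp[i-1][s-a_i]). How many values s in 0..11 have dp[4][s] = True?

7

i\s   0   1   2   3   4   5   6   7   8   9  10  11
  0   T   F   F   F   F   F   F   F   F   F   F   F
  1   T   F   F   F   F   F   T   F   F   F   F   F
  2   T   F   F   T   F   F   T   F   F   T   F   F
  3   T   F   F   T   T   F   T   T   F   T   T   F
  4   T   F   F   T   T   F   T   T   F   T   T   F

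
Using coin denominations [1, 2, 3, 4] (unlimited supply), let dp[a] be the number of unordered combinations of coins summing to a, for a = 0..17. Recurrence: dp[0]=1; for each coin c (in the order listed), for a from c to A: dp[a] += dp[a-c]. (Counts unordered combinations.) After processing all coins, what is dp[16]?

64

after  coin     0     1     2     3     4     5     6     7     8     9    10    11    12    13    14    15    16    17
          1     1     1     1     1     1     1     1     1     1     1     1     1     1     1     1     1     1     1
          2     1     1     2     2     3     3     4     4     5     5     6     6     7     7     8     8     9     9
          3     1     1     2     3     4     5     7     8    10    12    14    16    19    21    24    27    30    33
          4     1     1     2     3     5     6     9    11    15    18    23    27    34    39    47    54    64    72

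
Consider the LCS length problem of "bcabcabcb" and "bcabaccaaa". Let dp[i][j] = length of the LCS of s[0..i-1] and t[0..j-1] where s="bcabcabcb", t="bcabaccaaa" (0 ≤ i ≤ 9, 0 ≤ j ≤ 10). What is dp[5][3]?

3

   ''  b  c  a  b  a  c  c  a  a  a
''  0  0  0  0  0  0  0  0  0  0  0
 b  0  1  1  1  1  1  1  1  1  1  1
 c  0  1  2  2  2  2  2  2  2  2  2
 a  0  1  2  3  3  3  3  3  3  3  3
 b  0  1  2  3  4  4  4  4  4  4  4
 c  0  1  2  3  4  4  5  5  5  5  5
 a  0  1  2  3  4  5  5  5  6  6  6
 b  0  1  2  3  4  5  5  5  6  6  6
 c  0  1  2  3  4  5  6  6  6  6  6
 b  0  1  2  3  4  5  6  6  6  6  6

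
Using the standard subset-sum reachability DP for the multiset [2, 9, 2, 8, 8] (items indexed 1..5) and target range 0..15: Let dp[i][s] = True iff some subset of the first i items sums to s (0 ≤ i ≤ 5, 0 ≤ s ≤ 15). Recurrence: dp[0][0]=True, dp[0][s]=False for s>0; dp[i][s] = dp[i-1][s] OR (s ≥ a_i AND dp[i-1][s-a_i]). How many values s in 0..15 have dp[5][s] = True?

i\s   0   1   2   3   4   5   6   7   8   9  10  11  12  13  14  15
  0   T   F   F   F   F   F   F   F   F   F   F   F   F   F   F   F
  1   T   F   T   F   F   F   F   F   F   F   F   F   F   F   F   F
  2   T   F   T   F   F   F   F   F   F   T   F   T   F   F   F   F
  3   T   F   T   F   T   F   F   F   F   T   F   T   F   T   F   F
  4   T   F   T   F   T   F   F   F   T   T   T   T   T   T   F   F
  5   T   F   T   F   T   F   F   F   T   T   T   T   T   T   F   F

9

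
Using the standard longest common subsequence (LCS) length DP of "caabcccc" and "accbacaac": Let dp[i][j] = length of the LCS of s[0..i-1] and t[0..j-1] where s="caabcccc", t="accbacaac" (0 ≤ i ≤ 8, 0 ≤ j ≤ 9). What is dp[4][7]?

   ''  a  c  c  b  a  c  a  a  c
''  0  0  0  0  0  0  0  0  0  0
 c  0  0  1  1  1  1  1  1  1  1
 a  0  1  1  1  1  2  2  2  2  2
 a  0  1  1  1  1  2  2  3  3  3
 b  0  1  1  1  2  2  2  3  3  3
 c  0  1  2  2  2  2  3  3  3  4
 c  0  1  2  3  3  3  3  3  3  4
 c  0  1  2  3  3  3  4  4  4  4
 c  0  1  2  3  3  3  4  4  4  5

3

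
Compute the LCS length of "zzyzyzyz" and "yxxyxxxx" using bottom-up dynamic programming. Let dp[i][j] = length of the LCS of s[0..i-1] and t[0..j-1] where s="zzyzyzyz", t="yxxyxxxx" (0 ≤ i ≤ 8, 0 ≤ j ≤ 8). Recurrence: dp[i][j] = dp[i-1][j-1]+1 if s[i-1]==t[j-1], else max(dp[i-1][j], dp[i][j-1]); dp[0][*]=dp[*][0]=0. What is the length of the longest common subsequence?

   ''  y  x  x  y  x  x  x  x
''  0  0  0  0  0  0  0  0  0
 z  0  0  0  0  0  0  0  0  0
 z  0  0  0  0  0  0  0  0  0
 y  0  1  1  1  1  1  1  1  1
 z  0  1  1  1  1  1  1  1  1
 y  0  1  1  1  2  2  2  2  2
 z  0  1  1  1  2  2  2  2  2
 y  0  1  1  1  2  2  2  2  2
 z  0  1  1  1  2  2  2  2  2

2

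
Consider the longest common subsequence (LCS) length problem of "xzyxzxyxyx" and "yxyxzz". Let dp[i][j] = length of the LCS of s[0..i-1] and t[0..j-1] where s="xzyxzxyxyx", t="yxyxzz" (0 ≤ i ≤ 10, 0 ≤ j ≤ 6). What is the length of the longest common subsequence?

   ''  y  x  y  x  z  z
''  0  0  0  0  0  0  0
 x  0  0  1  1  1  1  1
 z  0  0  1  1  1  2  2
 y  0  1  1  2  2  2  2
 x  0  1  2  2  3  3  3
 z  0  1  2  2  3  4  4
 x  0  1  2  2  3  4  4
 y  0  1  2  3  3  4  4
 x  0  1  2  3  4  4  4
 y  0  1  2  3  4  4  4
 x  0  1  2  3  4  4  4

4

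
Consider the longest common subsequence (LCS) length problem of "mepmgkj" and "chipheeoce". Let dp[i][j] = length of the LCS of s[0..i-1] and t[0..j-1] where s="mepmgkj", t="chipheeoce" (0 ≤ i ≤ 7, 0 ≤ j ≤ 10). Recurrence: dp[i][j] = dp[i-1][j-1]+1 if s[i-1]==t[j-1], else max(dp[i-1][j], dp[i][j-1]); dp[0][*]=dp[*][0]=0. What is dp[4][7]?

   ''  c  h  i  p  h  e  e  o  c  e
''  0  0  0  0  0  0  0  0  0  0  0
 m  0  0  0  0  0  0  0  0  0  0  0
 e  0  0  0  0  0  0  1  1  1  1  1
 p  0  0  0  0  1  1  1  1  1  1  1
 m  0  0  0  0  1  1  1  1  1  1  1
 g  0  0  0  0  1  1  1  1  1  1  1
 k  0  0  0  0  1  1  1  1  1  1  1
 j  0  0  0  0  1  1  1  1  1  1  1

1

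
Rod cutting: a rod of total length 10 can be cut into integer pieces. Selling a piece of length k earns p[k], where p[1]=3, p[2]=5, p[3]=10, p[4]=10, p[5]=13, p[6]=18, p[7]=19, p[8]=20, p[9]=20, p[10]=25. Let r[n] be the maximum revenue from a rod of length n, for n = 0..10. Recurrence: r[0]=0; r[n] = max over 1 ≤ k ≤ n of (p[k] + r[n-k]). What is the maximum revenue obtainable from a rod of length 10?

   n    0    1    2    3    4    5    6    7    8    9   10
r[n]    0    3    6   10   13   16   20   23   26   30   33

33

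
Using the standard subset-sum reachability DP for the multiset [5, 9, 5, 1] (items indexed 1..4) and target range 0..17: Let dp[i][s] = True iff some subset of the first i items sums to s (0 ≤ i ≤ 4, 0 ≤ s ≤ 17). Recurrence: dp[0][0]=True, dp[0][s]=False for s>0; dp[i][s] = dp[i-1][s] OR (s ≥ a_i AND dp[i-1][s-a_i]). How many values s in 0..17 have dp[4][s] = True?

9

i\s   0   1   2   3   4   5   6   7   8   9  10  11  12  13  14  15  16  17
  0   T   F   F   F   F   F   F   F   F   F   F   F   F   F   F   F   F   F
  1   T   F   F   F   F   T   F   F   F   F   F   F   F   F   F   F   F   F
  2   T   F   F   F   F   T   F   F   F   T   F   F   F   F   T   F   F   F
  3   T   F   F   F   F   T   F   F   F   T   T   F   F   F   T   F   F   F
  4   T   T   F   F   F   T   T   F   F   T   T   T   F   F   T   T   F   F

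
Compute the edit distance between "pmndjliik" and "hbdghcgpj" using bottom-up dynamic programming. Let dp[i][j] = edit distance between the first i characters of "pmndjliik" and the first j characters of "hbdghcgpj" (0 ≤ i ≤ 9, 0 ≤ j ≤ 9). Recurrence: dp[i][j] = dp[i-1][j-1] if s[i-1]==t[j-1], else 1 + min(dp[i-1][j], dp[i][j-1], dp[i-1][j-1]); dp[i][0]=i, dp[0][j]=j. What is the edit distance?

   ''  h  b  d  g  h  c  g  p  j
''  0  1  2  3  4  5  6  7  8  9
 p  1  1  2  3  4  5  6  7  7  8
 m  2  2  2  3  4  5  6  7  8  8
 n  3  3  3  3  4  5  6  7  8  9
 d  4  4  4  3  4  5  6  7  8  9
 j  5  5  5  4  4  5  6  7  8  8
 l  6  6  6  5  5  5  6  7  8  9
 i  7  7  7  6  6  6  6  7  8  9
 i  8  8  8  7  7  7  7  7  8  9
 k  9  9  9  8  8  8  8  8  8  9

9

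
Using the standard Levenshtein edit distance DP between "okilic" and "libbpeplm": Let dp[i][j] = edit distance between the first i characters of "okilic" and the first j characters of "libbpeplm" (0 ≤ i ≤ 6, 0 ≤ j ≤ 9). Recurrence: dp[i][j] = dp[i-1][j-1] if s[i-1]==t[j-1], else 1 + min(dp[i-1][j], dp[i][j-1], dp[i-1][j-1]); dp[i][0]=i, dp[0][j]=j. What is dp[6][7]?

   ''  l  i  b  b  p  e  p  l  m
''  0  1  2  3  4  5  6  7  8  9
 o  1  1  2  3  4  5  6  7  8  9
 k  2  2  2  3  4  5  6  7  8  9
 i  3  3  2  3  4  5  6  7  8  9
 l  4  3  3  3  4  5  6  7  7  8
 i  5  4  3  4  4  5  6  7  8  8
 c  6  5  4  4  5  5  6  7  8  9

7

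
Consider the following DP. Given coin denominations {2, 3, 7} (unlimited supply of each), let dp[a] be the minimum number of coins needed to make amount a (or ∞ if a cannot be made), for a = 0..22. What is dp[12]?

3

 a  0  1  2  3  4  5  6  7  8  9 10 11 12 13 14 15 16 17 18 19 20 21 22
dp  0  -  1  1  2  2  2  1  3  2  2  3  3  3  2  4  3  3  4  4  4  3  5
(- denotes ∞ / unreachable)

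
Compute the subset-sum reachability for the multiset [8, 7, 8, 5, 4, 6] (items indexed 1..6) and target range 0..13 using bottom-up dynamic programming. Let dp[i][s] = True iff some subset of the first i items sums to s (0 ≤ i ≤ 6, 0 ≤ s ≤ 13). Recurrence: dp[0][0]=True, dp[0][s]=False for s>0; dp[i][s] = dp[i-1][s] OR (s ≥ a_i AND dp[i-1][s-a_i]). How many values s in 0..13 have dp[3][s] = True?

3

i\s   0   1   2   3   4   5   6   7   8   9  10  11  12  13
  0   T   F   F   F   F   F   F   F   F   F   F   F   F   F
  1   T   F   F   F   F   F   F   F   T   F   F   F   F   F
  2   T   F   F   F   F   F   F   T   T   F   F   F   F   F
  3   T   F   F   F   F   F   F   T   T   F   F   F   F   F
  4   T   F   F   F   F   T   F   T   T   F   F   F   T   T
  5   T   F   F   F   T   T   F   T   T   T   F   T   T   T
  6   T   F   F   F   T   T   T   T   T   T   T   T   T   T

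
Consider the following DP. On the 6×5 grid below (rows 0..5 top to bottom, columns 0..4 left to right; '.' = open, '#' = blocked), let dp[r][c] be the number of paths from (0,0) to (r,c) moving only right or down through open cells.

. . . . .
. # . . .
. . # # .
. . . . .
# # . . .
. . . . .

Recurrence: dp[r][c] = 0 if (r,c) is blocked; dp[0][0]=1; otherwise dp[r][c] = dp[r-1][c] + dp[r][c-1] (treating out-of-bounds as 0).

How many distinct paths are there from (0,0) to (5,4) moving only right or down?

15

r\c   0   1   2   3   4
  0   1   1   1   1   1
  1   1   0   1   2   3
  2   1   1   0   0   3
  3   1   2   2   2   5
  4   0   0   2   4   9
  5   0   0   2   6  15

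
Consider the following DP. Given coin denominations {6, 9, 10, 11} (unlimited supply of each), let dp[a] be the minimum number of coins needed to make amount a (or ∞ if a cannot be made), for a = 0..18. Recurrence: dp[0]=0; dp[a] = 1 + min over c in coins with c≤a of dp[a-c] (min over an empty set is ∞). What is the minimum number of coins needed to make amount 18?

 a  0  1  2  3  4  5  6  7  8  9 10 11 12 13 14 15 16 17 18
dp  0  -  -  -  -  -  1  -  -  1  1  1  2  -  -  2  2  2  2
(- denotes ∞ / unreachable)

2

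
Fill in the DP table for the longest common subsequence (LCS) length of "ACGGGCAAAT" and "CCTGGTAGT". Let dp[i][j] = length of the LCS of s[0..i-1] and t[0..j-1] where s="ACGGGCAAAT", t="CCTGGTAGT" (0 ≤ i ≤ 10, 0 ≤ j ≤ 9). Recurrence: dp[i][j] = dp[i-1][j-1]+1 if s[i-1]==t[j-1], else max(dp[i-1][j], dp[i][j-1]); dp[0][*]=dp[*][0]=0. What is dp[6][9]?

4

   ''  C  C  T  G  G  T  A  G  T
''  0  0  0  0  0  0  0  0  0  0
 A  0  0  0  0  0  0  0  1  1  1
 C  0  1  1  1  1  1  1  1  1  1
 G  0  1  1  1  2  2  2  2  2  2
 G  0  1  1  1  2  3  3  3  3  3
 G  0  1  1  1  2  3  3  3  4  4
 C  0  1  2  2  2  3  3  3  4  4
 A  0  1  2  2  2  3  3  4  4  4
 A  0  1  2  2  2  3  3  4  4  4
 A  0  1  2  2  2  3  3  4  4  4
 T  0  1  2  3  3  3  4  4  4  5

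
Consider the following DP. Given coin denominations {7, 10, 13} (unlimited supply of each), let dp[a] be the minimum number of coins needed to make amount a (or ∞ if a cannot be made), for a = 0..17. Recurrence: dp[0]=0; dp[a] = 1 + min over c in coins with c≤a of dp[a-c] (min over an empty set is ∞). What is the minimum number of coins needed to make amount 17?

 a  0  1  2  3  4  5  6  7  8  9 10 11 12 13 14 15 16 17
dp  0  -  -  -  -  -  -  1  -  -  1  -  -  1  2  -  -  2
(- denotes ∞ / unreachable)

2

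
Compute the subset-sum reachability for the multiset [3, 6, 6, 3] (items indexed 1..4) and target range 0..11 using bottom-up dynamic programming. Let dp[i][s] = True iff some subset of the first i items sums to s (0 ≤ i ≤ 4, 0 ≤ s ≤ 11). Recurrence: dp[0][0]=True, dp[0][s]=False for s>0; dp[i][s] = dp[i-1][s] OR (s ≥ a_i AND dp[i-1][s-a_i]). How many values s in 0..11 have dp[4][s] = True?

i\s   0   1   2   3   4   5   6   7   8   9  10  11
  0   T   F   F   F   F   F   F   F   F   F   F   F
  1   T   F   F   T   F   F   F   F   F   F   F   F
  2   T   F   F   T   F   F   T   F   F   T   F   F
  3   T   F   F   T   F   F   T   F   F   T   F   F
  4   T   F   F   T   F   F   T   F   F   T   F   F

4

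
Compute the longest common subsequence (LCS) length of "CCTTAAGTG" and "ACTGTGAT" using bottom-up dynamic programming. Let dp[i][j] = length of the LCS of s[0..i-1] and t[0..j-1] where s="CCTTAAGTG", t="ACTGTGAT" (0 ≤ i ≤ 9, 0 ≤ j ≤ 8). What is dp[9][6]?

5

   ''  A  C  T  G  T  G  A  T
''  0  0  0  0  0  0  0  0  0
 C  0  0  1  1  1  1  1  1  1
 C  0  0  1  1  1  1  1  1  1
 T  0  0  1  2  2  2  2  2  2
 T  0  0  1  2  2  3  3  3  3
 A  0  1  1  2  2  3  3  4  4
 A  0  1  1  2  2  3  3  4  4
 G  0  1  1  2  3  3  4  4  4
 T  0  1  1  2  3  4  4  4  5
 G  0  1  1  2  3  4  5  5  5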